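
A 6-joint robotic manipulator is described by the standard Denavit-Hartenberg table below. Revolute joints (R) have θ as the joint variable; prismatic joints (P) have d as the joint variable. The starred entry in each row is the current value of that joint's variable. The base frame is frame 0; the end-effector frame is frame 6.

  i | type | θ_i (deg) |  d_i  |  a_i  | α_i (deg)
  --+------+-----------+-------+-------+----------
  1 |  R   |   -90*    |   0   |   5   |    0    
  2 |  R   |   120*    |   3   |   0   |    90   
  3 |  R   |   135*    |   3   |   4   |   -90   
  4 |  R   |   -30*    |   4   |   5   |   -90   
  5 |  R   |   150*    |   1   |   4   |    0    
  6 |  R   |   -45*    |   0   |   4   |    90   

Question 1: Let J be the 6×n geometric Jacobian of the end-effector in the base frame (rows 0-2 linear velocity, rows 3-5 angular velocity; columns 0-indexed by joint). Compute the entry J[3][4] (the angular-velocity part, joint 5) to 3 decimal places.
axis z_4 = (-0.7392,0.5732,0.3536); lever o_n−o_4 = (4.1129,5.9723,1.7445)
cross product → J_v[:, 4] = (-1.1115,2.7437,-6.7723)
J_ω[:, 4] = z_4
entry J[3][4] = -0.7392

-0.739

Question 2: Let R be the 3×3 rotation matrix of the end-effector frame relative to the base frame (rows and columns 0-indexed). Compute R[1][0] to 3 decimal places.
0.533

End-effector x-axis (col 0 of R) = (0.6641,0.5328,0.5245)
R[1][0] = 0.5328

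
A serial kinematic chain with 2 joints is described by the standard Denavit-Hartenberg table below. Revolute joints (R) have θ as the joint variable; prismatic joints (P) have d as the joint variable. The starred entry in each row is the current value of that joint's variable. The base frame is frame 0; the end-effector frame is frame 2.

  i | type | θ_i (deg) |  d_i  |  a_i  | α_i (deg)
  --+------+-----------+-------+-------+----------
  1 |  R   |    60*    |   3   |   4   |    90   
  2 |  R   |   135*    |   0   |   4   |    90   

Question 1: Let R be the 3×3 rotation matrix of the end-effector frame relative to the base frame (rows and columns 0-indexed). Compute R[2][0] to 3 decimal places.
End-effector x-axis (col 0 of R) = (-0.3536,-0.6124,0.7071)
R[2][0] = 0.7071

0.707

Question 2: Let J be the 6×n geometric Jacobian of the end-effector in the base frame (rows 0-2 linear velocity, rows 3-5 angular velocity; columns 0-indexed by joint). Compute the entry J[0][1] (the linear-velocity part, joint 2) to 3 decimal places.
axis z_1 = (0.8660,-0.5000,0.0000); lever o_n−o_1 = (-1.4142,-2.4495,2.8284)
cross product → J_v[:, 1] = (-1.4142,-2.4495,-2.8284)
J_ω[:, 1] = z_1
entry J[0][1] = -1.4142

-1.414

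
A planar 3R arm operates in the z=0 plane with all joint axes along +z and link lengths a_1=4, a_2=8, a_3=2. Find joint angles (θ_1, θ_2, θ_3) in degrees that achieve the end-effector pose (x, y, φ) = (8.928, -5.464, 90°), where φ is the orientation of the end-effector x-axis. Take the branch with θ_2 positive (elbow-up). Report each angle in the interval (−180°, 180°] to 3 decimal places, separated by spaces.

wrist centre = target − a_3·(cos φ, sin φ) = (8.9280, -7.4640)
cos θ_2 = (135.4205−4²−8²)/(2·4·8) = 0.8659; θ_2 = 30.0092° (elbow-up)
β = atan2(-7.4640,8.9280) = -39.8963°; ψ = atan2(4.0011,10.9276) = 20.1101°
θ_1 = β − ψ = -60.0065°
θ_3 = φ − θ_1 − θ_2 = 119.9973° (wrapped to (-180°,180°])

-60.006 30.009 119.997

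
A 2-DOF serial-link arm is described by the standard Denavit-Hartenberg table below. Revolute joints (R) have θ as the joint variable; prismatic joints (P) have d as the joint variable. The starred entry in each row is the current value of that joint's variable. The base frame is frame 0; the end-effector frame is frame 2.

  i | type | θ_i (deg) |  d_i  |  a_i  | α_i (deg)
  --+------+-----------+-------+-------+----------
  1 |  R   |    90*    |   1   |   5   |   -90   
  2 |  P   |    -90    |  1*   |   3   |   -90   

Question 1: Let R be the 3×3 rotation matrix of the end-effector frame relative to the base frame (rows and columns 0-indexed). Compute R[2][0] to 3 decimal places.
1.000

End-effector x-axis (col 0 of R) = (0.0000,0.0000,1.0000)
R[2][0] = 1.0000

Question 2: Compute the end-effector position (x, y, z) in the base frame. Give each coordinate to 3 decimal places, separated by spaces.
-1.000 5.000 4.000

after link 1: o_1 = (0.0000, 5.0000, 1.0000)
after link 2: o_2 = (-1.0000, 5.0000, 4.0000)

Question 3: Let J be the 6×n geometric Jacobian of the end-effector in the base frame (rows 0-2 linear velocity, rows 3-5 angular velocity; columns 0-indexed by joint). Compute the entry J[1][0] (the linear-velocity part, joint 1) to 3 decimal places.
-1.000

axis z_0 = ẑ; lever o_n−o_0 = (-1.0000,5.0000,4.0000)
cross product → J_v[:, 0] = (-5.0000,-1.0000,0.0000)
J_ω[:, 0] = z_0
entry J[1][0] = -1.0000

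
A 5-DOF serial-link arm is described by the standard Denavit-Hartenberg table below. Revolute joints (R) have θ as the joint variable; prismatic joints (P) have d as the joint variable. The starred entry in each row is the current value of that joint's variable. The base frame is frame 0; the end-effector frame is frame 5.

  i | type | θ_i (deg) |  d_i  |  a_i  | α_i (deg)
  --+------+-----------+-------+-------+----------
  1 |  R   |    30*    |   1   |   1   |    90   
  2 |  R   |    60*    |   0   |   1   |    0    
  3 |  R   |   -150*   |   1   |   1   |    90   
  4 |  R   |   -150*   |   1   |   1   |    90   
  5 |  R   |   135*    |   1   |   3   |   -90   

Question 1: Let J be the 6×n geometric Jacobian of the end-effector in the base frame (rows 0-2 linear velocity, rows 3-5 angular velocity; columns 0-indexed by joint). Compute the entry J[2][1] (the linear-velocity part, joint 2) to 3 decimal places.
-2.621

axis z_1 = (0.5000,-0.8660,0.0000); lever o_n−o_1 = (-1.0568,-3.4122,-0.6051)
cross product → J_v[:, 1] = (0.5240,0.3025,-2.6213)
J_ω[:, 1] = z_1
entry J[2][1] = -2.6213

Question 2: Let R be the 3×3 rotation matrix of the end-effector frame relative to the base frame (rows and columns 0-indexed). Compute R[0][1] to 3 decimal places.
-0.433

End-effector y-axis (col 1 of R) = (-0.4330,0.7500,-0.5000)
R[0][1] = -0.4330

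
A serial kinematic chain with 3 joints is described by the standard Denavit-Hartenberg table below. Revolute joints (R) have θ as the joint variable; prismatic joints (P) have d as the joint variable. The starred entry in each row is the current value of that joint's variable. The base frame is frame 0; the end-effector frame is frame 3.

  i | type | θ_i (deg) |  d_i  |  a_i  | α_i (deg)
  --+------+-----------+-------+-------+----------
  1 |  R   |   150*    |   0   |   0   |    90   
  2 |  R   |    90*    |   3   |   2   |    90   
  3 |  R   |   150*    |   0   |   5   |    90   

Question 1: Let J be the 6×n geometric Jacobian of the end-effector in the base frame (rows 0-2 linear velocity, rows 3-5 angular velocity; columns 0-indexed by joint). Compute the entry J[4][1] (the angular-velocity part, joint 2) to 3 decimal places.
0.866

axis z_1 = (0.5000,0.8660,0.0000); lever o_n−o_1 = (2.7500,4.7631,-2.3301)
cross product → J_v[:, 1] = (-2.0179,1.1651,-0.0000)
J_ω[:, 1] = z_1
entry J[4][1] = 0.8660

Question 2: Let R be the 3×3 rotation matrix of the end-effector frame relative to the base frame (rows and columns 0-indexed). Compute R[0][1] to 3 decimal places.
-0.866

End-effector y-axis (col 1 of R) = (-0.8660,0.5000,-0.0000)
R[0][1] = -0.8660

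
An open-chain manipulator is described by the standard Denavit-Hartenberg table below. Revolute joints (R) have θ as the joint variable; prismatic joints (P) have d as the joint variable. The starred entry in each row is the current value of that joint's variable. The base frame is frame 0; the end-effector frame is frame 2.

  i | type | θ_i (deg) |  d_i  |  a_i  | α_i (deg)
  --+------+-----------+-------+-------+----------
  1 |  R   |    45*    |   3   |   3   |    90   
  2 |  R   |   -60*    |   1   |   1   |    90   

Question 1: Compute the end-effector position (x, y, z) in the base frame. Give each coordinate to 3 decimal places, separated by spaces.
3.182 1.768 2.134

after link 1: o_1 = (2.1213, 2.1213, 3.0000)
after link 2: o_2 = (3.1820, 1.7678, 2.1340)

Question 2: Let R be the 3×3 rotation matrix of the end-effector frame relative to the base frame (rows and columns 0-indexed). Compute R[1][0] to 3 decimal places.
0.354

End-effector x-axis (col 0 of R) = (0.3536,0.3536,-0.8660)
R[1][0] = 0.3536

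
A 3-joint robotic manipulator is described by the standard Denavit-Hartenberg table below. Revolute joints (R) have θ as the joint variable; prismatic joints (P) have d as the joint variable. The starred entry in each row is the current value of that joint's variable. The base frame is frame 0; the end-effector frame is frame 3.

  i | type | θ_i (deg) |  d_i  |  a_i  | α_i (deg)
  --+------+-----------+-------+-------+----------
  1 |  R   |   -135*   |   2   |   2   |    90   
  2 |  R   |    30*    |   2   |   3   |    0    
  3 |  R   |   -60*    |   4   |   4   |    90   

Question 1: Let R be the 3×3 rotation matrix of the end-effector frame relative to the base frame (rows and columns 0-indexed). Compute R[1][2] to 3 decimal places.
0.354

End-effector z-axis (col 2 of R) = (0.3536,0.3536,-0.8660)
R[1][2] = 0.3536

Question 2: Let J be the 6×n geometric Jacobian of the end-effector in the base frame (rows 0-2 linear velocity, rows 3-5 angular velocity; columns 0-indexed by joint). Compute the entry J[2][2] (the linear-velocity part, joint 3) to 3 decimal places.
3.464

axis z_2 = (-0.7071,0.7071,0.0000); lever o_n−o_2 = (-5.2779,0.3789,-2.0000)
cross product → J_v[:, 2] = (-1.4142,-1.4142,3.4641)
J_ω[:, 2] = z_2
entry J[2][2] = 3.4641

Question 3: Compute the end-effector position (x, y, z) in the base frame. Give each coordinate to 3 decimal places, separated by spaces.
after link 1: o_1 = (-1.4142, -1.4142, 2.0000)
after link 2: o_2 = (-4.6655, -1.8371, 3.5000)
after link 3: o_3 = (-9.9435, -1.4582, 1.5000)

-9.943 -1.458 1.500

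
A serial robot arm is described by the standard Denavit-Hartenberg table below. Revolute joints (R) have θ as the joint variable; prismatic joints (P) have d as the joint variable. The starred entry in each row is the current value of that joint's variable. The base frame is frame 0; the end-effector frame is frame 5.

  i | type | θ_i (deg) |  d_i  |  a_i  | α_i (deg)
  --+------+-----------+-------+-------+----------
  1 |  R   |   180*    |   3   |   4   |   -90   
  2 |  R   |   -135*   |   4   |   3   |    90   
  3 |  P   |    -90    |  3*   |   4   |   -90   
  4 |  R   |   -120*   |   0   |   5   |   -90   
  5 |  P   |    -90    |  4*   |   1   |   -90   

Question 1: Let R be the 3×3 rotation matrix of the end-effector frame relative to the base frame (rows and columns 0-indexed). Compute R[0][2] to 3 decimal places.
0.612

End-effector z-axis (col 2 of R) = (0.6124,-0.5000,-0.6124)
R[0][2] = 0.6124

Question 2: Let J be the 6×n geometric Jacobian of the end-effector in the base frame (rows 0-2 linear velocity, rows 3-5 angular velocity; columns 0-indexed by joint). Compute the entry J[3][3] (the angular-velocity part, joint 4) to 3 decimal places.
0.707

axis z_3 = (0.7071,-0.0000,0.7071); lever o_n−o_3 = (5.1832,0.9641,-3.7690)
cross product → J_v[:, 3] = (-0.6817,6.3301,0.6817)
J_ω[:, 3] = z_3
entry J[3][3] = 0.7071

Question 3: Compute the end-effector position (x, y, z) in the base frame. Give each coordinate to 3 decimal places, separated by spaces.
after link 1: o_1 = (-4.0000, 0.0000, 3.0000)
after link 2: o_2 = (-1.8787, -4.0000, 5.1213)
after link 3: o_3 = (0.2426, -0.0000, 3.0000)
after link 4: o_4 = (3.3045, -2.5000, -0.0619)
after link 5: o_5 = (5.4258, 0.9641, -0.7690)

5.426 0.964 -0.769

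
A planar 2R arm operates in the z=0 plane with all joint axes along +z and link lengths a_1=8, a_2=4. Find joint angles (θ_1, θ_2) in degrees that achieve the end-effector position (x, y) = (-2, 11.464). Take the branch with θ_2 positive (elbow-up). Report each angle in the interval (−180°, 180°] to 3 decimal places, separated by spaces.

cos θ_2 = (135.4233−8²−4²)/(2·8·4) = 0.8660; θ_2 = 30.0042° (elbow-up)
β = atan2(11.4640,-2.0000) = 99.8962°; ψ = atan2(2.0003,11.4640) = 9.8974°
θ_1 = β − ψ = 89.9987°

89.999 30.004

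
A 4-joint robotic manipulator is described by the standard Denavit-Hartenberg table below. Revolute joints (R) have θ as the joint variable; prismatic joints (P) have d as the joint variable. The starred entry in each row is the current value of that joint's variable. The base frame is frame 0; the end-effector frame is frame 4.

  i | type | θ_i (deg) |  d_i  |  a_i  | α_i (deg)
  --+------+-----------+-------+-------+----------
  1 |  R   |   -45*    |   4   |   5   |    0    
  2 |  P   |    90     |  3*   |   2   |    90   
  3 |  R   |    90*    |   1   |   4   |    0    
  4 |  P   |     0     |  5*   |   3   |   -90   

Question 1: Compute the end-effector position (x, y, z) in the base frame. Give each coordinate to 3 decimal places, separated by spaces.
after link 1: o_1 = (3.5355, -3.5355, 4.0000)
after link 2: o_2 = (4.9497, -2.1213, 7.0000)
after link 3: o_3 = (5.6569, -2.8284, 11.0000)
after link 4: o_4 = (9.1924, -6.3640, 14.0000)

9.192 -6.364 14.000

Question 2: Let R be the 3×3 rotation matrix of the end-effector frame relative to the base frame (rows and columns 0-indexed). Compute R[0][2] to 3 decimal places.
End-effector z-axis (col 2 of R) = (-0.7071,-0.7071,0.0000)
R[0][2] = -0.7071

-0.707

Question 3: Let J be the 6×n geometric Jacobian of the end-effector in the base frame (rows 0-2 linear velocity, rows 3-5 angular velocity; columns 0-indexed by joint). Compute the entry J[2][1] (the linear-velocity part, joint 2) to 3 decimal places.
1.000

prismatic axis z_1 = (0.0000,0.0000,1.0000)
J_v[:, 1] = z_1; J_ω[:, 1] = (0,0,0)
entry J[2][1] = 1.0000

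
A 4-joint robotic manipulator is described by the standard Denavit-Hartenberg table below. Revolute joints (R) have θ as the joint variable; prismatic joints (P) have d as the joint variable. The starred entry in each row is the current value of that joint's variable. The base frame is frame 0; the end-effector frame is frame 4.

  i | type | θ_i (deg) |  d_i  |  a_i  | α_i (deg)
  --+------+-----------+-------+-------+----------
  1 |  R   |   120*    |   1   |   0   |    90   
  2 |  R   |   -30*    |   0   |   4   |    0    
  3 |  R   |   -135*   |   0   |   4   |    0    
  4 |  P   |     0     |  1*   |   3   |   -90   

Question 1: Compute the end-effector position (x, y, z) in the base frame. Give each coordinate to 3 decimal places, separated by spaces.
after link 1: o_1 = (0.0000, 0.0000, 1.0000)
after link 2: o_2 = (-1.7321, 3.0000, -1.0000)
after link 3: o_3 = (0.1998, -0.3461, -2.0353)
after link 4: o_4 = (2.5147, -2.3556, -2.8117)

2.515 -2.356 -2.812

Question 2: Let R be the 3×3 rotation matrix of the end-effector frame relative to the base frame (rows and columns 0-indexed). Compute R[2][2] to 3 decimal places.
-0.966

End-effector z-axis (col 2 of R) = (-0.1294,0.2241,-0.9659)
R[2][2] = -0.9659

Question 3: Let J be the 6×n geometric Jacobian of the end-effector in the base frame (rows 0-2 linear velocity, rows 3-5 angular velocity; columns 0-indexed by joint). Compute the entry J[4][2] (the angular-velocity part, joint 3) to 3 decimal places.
0.500

axis z_2 = (0.8660,0.5000,0.0000); lever o_n−o_2 = (4.2468,-5.3556,-1.8117)
cross product → J_v[:, 2] = (-0.9059,1.5690,-6.7615)
J_ω[:, 2] = z_2
entry J[4][2] = 0.5000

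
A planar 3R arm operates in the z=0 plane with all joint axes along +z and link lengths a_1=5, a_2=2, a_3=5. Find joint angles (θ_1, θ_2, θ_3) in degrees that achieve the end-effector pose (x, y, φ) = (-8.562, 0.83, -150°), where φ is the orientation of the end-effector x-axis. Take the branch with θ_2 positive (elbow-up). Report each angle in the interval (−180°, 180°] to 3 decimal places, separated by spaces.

119.999 90.007 -0.006

wrist centre = target − a_3·(cos φ, sin φ) = (-4.2319, 3.3300)
cos θ_2 = (28.9976−5²−2²)/(2·5·2) = -0.0001; θ_2 = 90.0067° (elbow-up)
β = atan2(3.3300,-4.2319) = 141.8013°; ψ = atan2(2.0000,4.9998) = 21.8023°
θ_1 = β − ψ = 119.9990°
θ_3 = φ − θ_1 − θ_2 = -0.0057° (wrapped to (-180°,180°])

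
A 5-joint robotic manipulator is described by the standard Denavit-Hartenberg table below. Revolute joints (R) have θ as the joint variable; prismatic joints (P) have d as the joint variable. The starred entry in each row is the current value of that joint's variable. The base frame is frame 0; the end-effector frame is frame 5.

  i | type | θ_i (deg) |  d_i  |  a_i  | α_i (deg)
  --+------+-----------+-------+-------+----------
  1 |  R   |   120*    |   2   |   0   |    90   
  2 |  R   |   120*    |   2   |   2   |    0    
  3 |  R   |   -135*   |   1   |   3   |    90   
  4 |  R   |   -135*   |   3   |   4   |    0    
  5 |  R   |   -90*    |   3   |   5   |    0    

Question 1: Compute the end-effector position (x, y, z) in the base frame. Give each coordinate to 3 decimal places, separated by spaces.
after link 1: o_1 = (0.0000, 0.0000, 2.0000)
after link 2: o_2 = (2.2321, 0.1340, 3.7321)
after link 3: o_3 = (1.6492, 3.1435, 2.9556)
after link 4: o_4 = (0.9540, -1.3091, 0.7899)
after link 5: o_5 = (6.1116, -3.1713, -1.1928)

6.112 -3.171 -1.193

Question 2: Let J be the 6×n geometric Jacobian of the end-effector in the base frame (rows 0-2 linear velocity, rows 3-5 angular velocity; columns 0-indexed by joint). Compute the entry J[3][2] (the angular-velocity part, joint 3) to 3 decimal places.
0.866

axis z_2 = (0.8660,0.5000,0.0000); lever o_n−o_2 = (3.8795,-3.3053,-4.9249)
cross product → J_v[:, 2] = (-2.4624,4.2651,-4.8023)
J_ω[:, 2] = z_2
entry J[3][2] = 0.8660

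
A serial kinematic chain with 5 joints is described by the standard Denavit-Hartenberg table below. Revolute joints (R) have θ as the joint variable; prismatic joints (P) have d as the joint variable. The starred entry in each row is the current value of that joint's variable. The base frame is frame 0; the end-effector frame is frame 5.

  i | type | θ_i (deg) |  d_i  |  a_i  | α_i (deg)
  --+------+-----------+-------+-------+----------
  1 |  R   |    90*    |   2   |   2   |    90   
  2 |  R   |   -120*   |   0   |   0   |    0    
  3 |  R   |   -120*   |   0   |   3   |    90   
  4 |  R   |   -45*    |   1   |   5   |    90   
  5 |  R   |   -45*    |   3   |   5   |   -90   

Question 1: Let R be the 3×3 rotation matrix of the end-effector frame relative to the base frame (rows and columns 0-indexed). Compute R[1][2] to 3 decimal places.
End-effector z-axis (col 2 of R) = (-0.5000,0.3624,0.7866)
R[1][2] = 0.3624

0.362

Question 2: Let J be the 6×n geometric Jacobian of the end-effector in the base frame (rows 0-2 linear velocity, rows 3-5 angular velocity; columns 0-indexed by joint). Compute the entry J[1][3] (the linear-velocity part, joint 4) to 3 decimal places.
axis z_3 = (0.0000,0.8660,0.5000); lever o_n−o_3 = (-8.1569,-4.1529,2.1220)
cross product → J_v[:, 3] = (3.9142,-4.0784,7.0640)
J_ω[:, 3] = z_3
entry J[1][3] = -4.0784

-4.078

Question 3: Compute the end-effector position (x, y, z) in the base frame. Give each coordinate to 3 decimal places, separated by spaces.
after link 1: o_1 = (0.0000, 2.0000, 2.0000)
after link 2: o_2 = (0.0000, 2.0000, 2.0000)
after link 3: o_3 = (-0.0000, 0.5000, 4.5981)
after link 4: o_4 = (-3.5355, -0.4017, 8.1599)
after link 5: o_5 = (-8.1569, -3.6529, 6.7201)

-8.157 -3.653 6.720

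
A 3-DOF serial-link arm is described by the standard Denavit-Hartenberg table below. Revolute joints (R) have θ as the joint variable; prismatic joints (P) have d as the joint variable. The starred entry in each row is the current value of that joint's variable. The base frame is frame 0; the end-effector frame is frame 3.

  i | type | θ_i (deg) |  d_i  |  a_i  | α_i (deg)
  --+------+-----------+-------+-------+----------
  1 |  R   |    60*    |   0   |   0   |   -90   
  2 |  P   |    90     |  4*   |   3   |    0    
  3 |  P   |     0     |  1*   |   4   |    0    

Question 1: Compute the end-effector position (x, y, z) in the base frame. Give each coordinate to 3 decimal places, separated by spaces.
-4.330 2.500 -7.000

after link 1: o_1 = (0.0000, 0.0000, 0.0000)
after link 2: o_2 = (-3.4641, 2.0000, -3.0000)
after link 3: o_3 = (-4.3301, 2.5000, -7.0000)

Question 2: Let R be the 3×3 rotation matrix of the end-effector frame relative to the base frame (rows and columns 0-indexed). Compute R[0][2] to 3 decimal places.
-0.866

End-effector z-axis (col 2 of R) = (-0.8660,0.5000,0.0000)
R[0][2] = -0.8660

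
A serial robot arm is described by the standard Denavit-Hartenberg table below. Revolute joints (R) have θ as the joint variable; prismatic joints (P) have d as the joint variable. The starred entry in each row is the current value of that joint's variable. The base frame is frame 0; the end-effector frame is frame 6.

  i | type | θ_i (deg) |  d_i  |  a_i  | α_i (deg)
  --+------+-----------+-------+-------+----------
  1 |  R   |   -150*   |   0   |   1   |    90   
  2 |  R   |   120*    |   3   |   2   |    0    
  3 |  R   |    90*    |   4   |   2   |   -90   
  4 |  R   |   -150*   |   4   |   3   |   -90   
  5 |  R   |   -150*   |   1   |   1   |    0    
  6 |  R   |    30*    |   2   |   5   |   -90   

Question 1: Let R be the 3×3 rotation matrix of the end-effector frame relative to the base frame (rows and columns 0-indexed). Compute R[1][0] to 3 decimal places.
-0.246

End-effector x-axis (col 0 of R) = (0.0748,-0.2455,-0.9665)
R[1][0] = -0.2455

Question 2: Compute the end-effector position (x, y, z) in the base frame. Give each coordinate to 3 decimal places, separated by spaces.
after link 1: o_1 = (-0.8660, -0.5000, 0.0000)
after link 2: o_2 = (-1.5000, 2.5981, 1.7321)
after link 3: o_3 = (-2.0000, 6.9282, 0.7321)
after link 4: o_4 = (-6.4306, 6.1022, -1.4330)
after link 5: o_5 = (-5.9261, 6.8935, -2.4910)
after link 6: o_6 = (-5.6683, 7.5990, -7.8236)

-5.668 7.599 -7.824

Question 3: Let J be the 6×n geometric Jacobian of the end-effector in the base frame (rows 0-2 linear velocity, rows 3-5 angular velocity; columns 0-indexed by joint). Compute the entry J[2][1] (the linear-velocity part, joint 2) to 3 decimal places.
axis z_1 = (-0.5000,0.8660,0.0000); lever o_n−o_1 = (-4.8023,8.0990,-7.8236)
cross product → J_v[:, 1] = (-6.7754,-3.9118,0.1095)
J_ω[:, 1] = z_1
entry J[2][1] = 0.1095

0.109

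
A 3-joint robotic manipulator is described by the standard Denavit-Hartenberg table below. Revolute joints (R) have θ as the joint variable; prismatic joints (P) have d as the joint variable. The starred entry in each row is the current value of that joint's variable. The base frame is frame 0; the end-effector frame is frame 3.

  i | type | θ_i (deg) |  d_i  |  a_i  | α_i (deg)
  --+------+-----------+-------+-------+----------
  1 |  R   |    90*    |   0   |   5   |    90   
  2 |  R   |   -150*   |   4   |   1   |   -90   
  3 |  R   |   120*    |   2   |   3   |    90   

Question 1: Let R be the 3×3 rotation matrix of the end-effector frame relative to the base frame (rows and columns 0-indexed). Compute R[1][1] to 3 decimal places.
End-effector y-axis (col 1 of R) = (0.0000,0.5000,-0.8660)
R[1][1] = 0.5000

0.500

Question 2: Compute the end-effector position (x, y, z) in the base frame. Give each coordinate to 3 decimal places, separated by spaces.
1.402 6.433 -1.482

after link 1: o_1 = (0.0000, 5.0000, 0.0000)
after link 2: o_2 = (4.0000, 4.1340, -0.5000)
after link 3: o_3 = (1.4019, 6.4330, -1.4821)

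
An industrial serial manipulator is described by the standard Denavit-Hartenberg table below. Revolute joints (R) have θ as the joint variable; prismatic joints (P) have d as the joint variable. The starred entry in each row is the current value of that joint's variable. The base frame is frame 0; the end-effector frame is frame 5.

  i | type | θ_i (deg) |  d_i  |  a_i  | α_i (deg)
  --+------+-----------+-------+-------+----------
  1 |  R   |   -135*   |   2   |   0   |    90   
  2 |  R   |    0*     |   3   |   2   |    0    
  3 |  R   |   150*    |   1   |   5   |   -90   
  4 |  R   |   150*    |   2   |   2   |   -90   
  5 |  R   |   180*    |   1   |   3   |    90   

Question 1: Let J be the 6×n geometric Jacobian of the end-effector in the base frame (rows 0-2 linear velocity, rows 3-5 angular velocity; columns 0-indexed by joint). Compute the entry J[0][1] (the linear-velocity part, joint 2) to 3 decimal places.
0.672

axis z_1 = (-0.7071,0.7071,0.0000); lever o_n−o_1 = (-1.2155,6.3733,0.9510)
cross product → J_v[:, 1] = (0.6724,0.6724,-3.6471)
J_ω[:, 1] = z_1
entry J[0][1] = 0.6724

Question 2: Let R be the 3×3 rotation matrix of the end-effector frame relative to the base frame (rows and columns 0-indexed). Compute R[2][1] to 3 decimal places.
-0.250

End-effector y-axis (col 1 of R) = (-0.9186,0.3062,-0.2500)
R[2][1] = -0.2500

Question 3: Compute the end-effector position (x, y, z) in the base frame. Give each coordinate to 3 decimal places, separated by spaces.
after link 1: o_1 = (0.0000, 0.0000, 2.0000)
after link 2: o_2 = (-3.5355, 0.7071, 2.0000)
after link 3: o_3 = (-1.1808, 4.4761, 4.5000)
after link 4: o_4 = (-0.8272, 3.4154, 1.9019)
after link 5: o_5 = (-1.2155, 6.3733, 2.9510)

-1.215 6.373 2.951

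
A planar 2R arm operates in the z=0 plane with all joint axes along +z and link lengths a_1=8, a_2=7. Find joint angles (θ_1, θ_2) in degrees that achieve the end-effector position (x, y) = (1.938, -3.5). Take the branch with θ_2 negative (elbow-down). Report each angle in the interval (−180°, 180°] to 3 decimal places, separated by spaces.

0.002 -149.999

cos θ_2 = (16.0058−8²−7²)/(2·8·7) = -0.8660; θ_2 = -149.9993° (elbow-down)
β = atan2(-3.5000,1.9380) = -61.0261°; ψ = atan2(-3.5001,1.9379) = -61.0283°
θ_1 = β − ψ = 0.0022°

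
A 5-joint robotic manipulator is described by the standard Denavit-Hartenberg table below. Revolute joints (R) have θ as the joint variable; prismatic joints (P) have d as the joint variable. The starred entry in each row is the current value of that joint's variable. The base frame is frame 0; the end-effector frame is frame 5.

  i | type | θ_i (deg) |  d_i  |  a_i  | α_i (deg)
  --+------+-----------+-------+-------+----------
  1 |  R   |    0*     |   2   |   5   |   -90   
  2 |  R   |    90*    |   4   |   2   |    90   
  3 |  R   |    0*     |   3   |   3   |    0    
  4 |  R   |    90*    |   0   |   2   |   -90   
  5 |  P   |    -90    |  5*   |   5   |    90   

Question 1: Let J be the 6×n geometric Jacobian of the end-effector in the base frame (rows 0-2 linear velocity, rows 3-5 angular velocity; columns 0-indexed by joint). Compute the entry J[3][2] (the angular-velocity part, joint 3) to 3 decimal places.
axis z_2 = (1.0000,0.0000,0.0000); lever o_n−o_2 = (8.0000,2.0000,2.0000)
cross product → J_v[:, 2] = (-0.0000,-2.0000,2.0000)
J_ω[:, 2] = z_2
entry J[3][2] = 1.0000

1.000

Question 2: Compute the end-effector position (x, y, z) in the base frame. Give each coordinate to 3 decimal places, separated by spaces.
13.000 6.000 2.000

after link 1: o_1 = (5.0000, 0.0000, 2.0000)
after link 2: o_2 = (5.0000, 4.0000, 0.0000)
after link 3: o_3 = (8.0000, 4.0000, -3.0000)
after link 4: o_4 = (8.0000, 6.0000, -3.0000)
after link 5: o_5 = (13.0000, 6.0000, 2.0000)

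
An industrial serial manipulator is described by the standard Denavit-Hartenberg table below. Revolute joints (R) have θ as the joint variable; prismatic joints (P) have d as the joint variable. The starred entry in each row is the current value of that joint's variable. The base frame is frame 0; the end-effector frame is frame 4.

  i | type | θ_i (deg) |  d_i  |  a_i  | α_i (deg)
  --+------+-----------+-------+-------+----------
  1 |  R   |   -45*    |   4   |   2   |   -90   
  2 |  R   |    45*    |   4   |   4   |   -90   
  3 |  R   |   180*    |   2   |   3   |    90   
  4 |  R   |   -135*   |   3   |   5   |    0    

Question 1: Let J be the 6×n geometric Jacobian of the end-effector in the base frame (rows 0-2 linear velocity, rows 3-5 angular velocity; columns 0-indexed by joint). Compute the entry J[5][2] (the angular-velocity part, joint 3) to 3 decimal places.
-0.707

axis z_2 = (-0.5000,0.5000,-0.7071); lever o_n−o_2 = (-1.0858,-3.1569,0.7071)
cross product → J_v[:, 2] = (-1.8787,1.1213,2.1213)
J_ω[:, 2] = z_2
entry J[5][2] = -0.7071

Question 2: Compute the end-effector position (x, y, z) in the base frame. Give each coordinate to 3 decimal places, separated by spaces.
after link 1: o_1 = (1.4142, -1.4142, 4.0000)
after link 2: o_2 = (6.2426, -0.5858, 1.1716)
after link 3: o_3 = (3.7426, 1.9142, 1.8787)
after link 4: o_4 = (5.1569, -3.7426, 1.8787)

5.157 -3.743 1.879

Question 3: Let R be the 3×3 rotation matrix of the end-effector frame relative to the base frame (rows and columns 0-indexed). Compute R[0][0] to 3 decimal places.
End-effector x-axis (col 0 of R) = (0.7071,-0.7071,0.0000)
R[0][0] = 0.7071

0.707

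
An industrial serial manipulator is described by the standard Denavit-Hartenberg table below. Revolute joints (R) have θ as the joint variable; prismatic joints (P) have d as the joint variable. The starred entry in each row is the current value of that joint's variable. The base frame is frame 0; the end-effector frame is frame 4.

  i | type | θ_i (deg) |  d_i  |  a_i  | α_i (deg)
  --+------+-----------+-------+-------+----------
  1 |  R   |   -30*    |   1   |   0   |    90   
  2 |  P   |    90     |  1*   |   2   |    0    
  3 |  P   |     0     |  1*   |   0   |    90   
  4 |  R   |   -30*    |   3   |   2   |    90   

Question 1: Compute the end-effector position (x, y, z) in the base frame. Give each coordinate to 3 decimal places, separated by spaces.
2.098 -2.366 4.732

after link 1: o_1 = (0.0000, 0.0000, 1.0000)
after link 2: o_2 = (-0.5000, -0.8660, 3.0000)
after link 3: o_3 = (-1.0000, -1.7321, 3.0000)
after link 4: o_4 = (2.0981, -2.3660, 4.7321)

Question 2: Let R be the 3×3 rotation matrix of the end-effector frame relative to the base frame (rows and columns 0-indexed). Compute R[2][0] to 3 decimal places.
0.866

End-effector x-axis (col 0 of R) = (0.2500,0.4330,0.8660)
R[2][0] = 0.8660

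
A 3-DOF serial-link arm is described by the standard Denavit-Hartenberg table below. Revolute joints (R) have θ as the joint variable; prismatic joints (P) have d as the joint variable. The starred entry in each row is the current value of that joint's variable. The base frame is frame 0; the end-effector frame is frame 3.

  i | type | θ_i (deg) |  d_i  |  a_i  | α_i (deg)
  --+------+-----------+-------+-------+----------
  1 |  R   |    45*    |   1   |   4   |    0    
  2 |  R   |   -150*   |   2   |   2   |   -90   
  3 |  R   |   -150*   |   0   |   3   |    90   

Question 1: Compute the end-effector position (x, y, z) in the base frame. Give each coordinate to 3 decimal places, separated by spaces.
2.983 3.406 4.500

after link 1: o_1 = (2.8284, 2.8284, 1.0000)
after link 2: o_2 = (2.3108, 0.8966, 3.0000)
after link 3: o_3 = (2.9832, 3.4061, 4.5000)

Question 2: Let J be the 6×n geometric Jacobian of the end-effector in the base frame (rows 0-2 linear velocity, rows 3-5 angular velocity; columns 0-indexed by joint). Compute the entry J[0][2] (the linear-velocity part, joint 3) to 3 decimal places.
axis z_2 = (0.9659,-0.2588,0.0000); lever o_n−o_2 = (0.6724,2.5095,1.5000)
cross product → J_v[:, 2] = (-0.3882,-1.4489,2.5981)
J_ω[:, 2] = z_2
entry J[0][2] = -0.3882

-0.388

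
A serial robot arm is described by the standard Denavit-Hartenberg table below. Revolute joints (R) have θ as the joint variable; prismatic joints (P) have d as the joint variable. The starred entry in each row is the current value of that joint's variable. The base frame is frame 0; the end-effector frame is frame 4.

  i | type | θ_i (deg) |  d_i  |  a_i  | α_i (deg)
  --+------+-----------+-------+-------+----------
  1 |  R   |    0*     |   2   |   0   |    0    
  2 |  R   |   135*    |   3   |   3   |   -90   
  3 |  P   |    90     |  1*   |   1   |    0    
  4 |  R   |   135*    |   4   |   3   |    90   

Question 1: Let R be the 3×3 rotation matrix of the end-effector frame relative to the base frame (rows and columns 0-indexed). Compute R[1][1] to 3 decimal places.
End-effector y-axis (col 1 of R) = (-0.7071,-0.7071,0.0000)
R[1][1] = -0.7071

-0.707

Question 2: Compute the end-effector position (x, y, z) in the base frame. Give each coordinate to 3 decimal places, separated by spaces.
-4.157 -2.914 6.121

after link 1: o_1 = (0.0000, 0.0000, 2.0000)
after link 2: o_2 = (-2.1213, 2.1213, 5.0000)
after link 3: o_3 = (-2.8284, 1.4142, 4.0000)
after link 4: o_4 = (-4.1569, -2.9142, 6.1213)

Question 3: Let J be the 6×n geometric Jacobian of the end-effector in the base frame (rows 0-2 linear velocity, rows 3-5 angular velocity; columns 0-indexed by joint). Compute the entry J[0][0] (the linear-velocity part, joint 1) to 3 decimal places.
2.914

axis z_0 = ẑ; lever o_n−o_0 = (-4.1569,-2.9142,6.1213)
cross product → J_v[:, 0] = (2.9142,-4.1569,0.0000)
J_ω[:, 0] = z_0
entry J[0][0] = 2.9142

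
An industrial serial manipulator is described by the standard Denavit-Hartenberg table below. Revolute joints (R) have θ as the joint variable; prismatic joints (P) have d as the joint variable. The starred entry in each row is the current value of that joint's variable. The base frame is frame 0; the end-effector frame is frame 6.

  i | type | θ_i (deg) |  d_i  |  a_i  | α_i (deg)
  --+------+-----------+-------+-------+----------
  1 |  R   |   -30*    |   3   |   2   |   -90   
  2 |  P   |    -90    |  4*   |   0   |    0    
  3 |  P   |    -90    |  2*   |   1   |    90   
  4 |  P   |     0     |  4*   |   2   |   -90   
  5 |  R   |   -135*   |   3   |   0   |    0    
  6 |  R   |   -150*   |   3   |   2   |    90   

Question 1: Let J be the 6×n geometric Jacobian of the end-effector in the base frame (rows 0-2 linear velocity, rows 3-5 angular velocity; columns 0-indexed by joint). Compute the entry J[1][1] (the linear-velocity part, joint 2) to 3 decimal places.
0.866

prismatic axis z_1 = (0.5000,0.8660,0.0000)
J_v[:, 1] = z_1; J_ω[:, 1] = (0,0,0)
entry J[1][1] = 0.8660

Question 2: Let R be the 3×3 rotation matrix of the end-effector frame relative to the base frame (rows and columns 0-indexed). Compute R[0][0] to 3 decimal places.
End-effector x-axis (col 0 of R) = (-0.2241,0.1294,0.9659)
R[0][0] = -0.2241

-0.224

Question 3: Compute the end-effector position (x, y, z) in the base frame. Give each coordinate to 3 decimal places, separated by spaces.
after link 1: o_1 = (1.7321, -1.0000, 3.0000)
after link 2: o_2 = (3.7321, 2.4641, 3.0000)
after link 3: o_3 = (3.8660, 4.6962, 3.0000)
after link 4: o_4 = (2.1340, 5.6962, -1.0000)
after link 5: o_5 = (3.6340, 8.2942, -1.0000)
after link 6: o_6 = (4.6857, 11.1511, 0.9319)

4.686 11.151 0.932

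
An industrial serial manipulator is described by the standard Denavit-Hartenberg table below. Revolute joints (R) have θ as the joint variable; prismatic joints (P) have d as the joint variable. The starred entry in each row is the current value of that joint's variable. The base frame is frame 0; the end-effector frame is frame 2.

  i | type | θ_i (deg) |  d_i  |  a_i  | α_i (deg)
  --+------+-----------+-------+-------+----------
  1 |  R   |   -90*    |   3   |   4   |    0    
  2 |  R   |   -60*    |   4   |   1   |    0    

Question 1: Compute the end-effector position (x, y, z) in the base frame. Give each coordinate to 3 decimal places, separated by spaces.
-0.866 -4.500 7.000

after link 1: o_1 = (0.0000, -4.0000, 3.0000)
after link 2: o_2 = (-0.8660, -4.5000, 7.0000)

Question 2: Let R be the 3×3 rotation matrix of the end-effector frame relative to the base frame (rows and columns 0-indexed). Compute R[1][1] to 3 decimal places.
-0.866

End-effector y-axis (col 1 of R) = (0.5000,-0.8660,0.0000)
R[1][1] = -0.8660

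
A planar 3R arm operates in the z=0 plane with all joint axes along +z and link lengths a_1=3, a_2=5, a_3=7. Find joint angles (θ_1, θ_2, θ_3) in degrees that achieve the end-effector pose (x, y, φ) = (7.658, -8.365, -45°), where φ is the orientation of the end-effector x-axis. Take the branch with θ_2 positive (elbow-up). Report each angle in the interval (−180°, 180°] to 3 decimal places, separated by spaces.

wrist centre = target − a_3·(cos φ, sin φ) = (2.7083, -3.4153)
cos θ_2 = (18.9986−3²−5²)/(2·3·5) = -0.5000; θ_2 = 120.0031° (elbow-up)
β = atan2(-3.4153,2.7083) = -51.5860°; ψ = atan2(4.3300,0.4998) = 83.4161°
θ_1 = β − ψ = -135.0021°
θ_3 = φ − θ_1 − θ_2 = -30.0010° (wrapped to (-180°,180°])

-135.002 120.003 -30.001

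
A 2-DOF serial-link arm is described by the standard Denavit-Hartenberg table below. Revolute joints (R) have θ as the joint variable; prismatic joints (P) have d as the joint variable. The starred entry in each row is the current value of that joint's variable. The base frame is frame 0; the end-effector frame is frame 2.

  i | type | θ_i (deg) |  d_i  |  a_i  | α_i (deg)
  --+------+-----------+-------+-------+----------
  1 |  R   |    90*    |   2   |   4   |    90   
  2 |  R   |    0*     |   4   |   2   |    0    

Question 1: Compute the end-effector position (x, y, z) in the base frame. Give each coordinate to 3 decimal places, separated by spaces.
4.000 6.000 2.000

after link 1: o_1 = (0.0000, 4.0000, 2.0000)
after link 2: o_2 = (4.0000, 6.0000, 2.0000)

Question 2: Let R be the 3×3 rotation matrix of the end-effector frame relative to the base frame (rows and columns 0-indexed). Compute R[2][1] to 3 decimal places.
End-effector y-axis (col 1 of R) = (-0.0000,0.0000,1.0000)
R[2][1] = 1.0000

1.000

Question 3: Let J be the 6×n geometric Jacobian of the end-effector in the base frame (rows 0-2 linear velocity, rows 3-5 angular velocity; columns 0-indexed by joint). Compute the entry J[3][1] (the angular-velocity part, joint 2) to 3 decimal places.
axis z_1 = (1.0000,-0.0000,0.0000); lever o_n−o_1 = (4.0000,2.0000,0.0000)
cross product → J_v[:, 1] = (-0.0000,-0.0000,2.0000)
J_ω[:, 1] = z_1
entry J[3][1] = 1.0000

1.000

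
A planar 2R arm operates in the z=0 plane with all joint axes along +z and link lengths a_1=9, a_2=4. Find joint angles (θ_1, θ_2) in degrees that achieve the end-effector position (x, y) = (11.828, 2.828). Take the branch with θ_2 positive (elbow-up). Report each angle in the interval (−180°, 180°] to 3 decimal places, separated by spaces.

-0.005 45.014

cos θ_2 = (147.8992−9²−4²)/(2·9·4) = 0.7069; θ_2 = 45.0141° (elbow-up)
β = atan2(2.8280,11.8280) = 13.4466°; ψ = atan2(2.8291,11.8277) = 13.4521°
θ_1 = β − ψ = -0.0054°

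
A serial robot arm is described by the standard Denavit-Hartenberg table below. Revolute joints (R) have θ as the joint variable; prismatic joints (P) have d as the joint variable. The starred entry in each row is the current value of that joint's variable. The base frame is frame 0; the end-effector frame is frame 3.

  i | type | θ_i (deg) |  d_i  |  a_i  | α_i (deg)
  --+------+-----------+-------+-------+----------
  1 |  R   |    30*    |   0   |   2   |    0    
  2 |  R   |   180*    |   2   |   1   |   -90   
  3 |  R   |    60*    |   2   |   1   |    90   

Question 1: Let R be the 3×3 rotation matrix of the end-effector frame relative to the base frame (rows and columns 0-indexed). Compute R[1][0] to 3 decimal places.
-0.250

End-effector x-axis (col 0 of R) = (-0.4330,-0.2500,-0.8660)
R[1][0] = -0.2500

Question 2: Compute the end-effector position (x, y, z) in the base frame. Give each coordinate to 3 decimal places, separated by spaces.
after link 1: o_1 = (1.7321, 1.0000, 0.0000)
after link 2: o_2 = (0.8660, 0.5000, 2.0000)
after link 3: o_3 = (1.4330, -1.4821, 1.1340)

1.433 -1.482 1.134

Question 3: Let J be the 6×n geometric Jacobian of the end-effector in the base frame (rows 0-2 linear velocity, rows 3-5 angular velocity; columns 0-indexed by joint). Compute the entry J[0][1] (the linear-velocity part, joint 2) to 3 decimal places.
2.482

axis z_1 = (0.0000,0.0000,1.0000); lever o_n−o_1 = (-0.2990,-2.4821,1.1340)
cross product → J_v[:, 1] = (2.4821,-0.2990,0.0000)
J_ω[:, 1] = z_1
entry J[0][1] = 2.4821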